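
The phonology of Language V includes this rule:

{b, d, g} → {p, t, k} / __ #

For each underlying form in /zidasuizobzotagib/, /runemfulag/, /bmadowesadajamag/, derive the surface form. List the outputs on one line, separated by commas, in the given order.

/zidasuizobzotagib/: /b/ is a voiced stop in word-final position, so it devoices to [p]. → [zidasuizobzotagip].
/runemfulag/: /g/ is a voiced stop in word-final position, so it devoices to [k]. → [runemfulak].
/bmadowesadajamag/: /g/ is a voiced stop in word-final position, so it devoices to [k]. → [bmadowesadajamak].

zidasuizobzotagip, runemfulak, bmadowesadajamak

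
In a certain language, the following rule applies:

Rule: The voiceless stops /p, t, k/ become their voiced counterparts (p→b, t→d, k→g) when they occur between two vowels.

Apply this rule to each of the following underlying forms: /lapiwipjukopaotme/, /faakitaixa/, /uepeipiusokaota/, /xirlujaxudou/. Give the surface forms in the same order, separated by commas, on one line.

labiwipjugobaotme, faagidaixa, uebeibiusogaoda, xirlujaxudou

/lapiwipjukopaotme/: /p/ is a voiceless stop between vowels /a/ and /i/, so it voices to [b]. /k/ is a voiceless stop between vowels /u/ and /o/, so it voices to [g]. /p/ is a voiceless stop between vowels /o/ and /a/, so it voices to [b]. → [labiwipjugobaotme].
/faakitaixa/: /k/ is a voiceless stop between vowels /a/ and /i/, so it voices to [g]. /t/ is a voiceless stop between vowels /i/ and /a/, so it voices to [d]. → [faagidaixa].
/uepeipiusokaota/: /p/ is a voiceless stop between vowels /e/ and /e/, so it voices to [b]. /p/ is a voiceless stop between vowels /i/ and /i/, so it voices to [b]. /k/ is a voiceless stop between vowels /o/ and /a/, so it voices to [g]. /t/ is a voiceless stop between vowels /o/ and /a/, so it voices to [d]. → [uebeibiusogaoda].
/xirlujaxudou/: the rule's environment is not met; surfaces unchanged as [xirlujaxudou].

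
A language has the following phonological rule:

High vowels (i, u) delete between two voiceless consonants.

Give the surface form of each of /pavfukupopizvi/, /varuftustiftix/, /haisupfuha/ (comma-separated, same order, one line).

pavfkpopizvi, varuftstftx, haispfha

/pavfukupopizvi/: /u/ is a high vowel flanked by voiceless consonants /f/ and /k/, so it deletes. /u/ is a high vowel flanked by voiceless consonants /k/ and /p/, so it deletes. → [pavfkpopizvi].
/varuftustiftix/: /u/ is a high vowel flanked by voiceless consonants /t/ and /s/, so it deletes. /i/ is a high vowel flanked by voiceless consonants /t/ and /f/, so it deletes. /i/ is a high vowel flanked by voiceless consonants /t/ and /x/, so it deletes. → [varuftstftx].
/haisupfuha/: /u/ is a high vowel flanked by voiceless consonants /s/ and /p/, so it deletes. /u/ is a high vowel flanked by voiceless consonants /f/ and /h/, so it deletes. → [haispfha].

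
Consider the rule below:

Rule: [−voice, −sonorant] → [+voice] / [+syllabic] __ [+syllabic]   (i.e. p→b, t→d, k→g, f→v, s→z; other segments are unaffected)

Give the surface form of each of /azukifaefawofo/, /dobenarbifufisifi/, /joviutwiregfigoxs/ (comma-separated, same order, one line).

azugivaevawovo, dobenarbivuvizivi, joviutwiregfigoxs

/azukifaefawofo/: /k/ is a voiceless obstruent between vowels /u/ and /i/, so it voices to [g]. /f/ is a voiceless obstruent between vowels /i/ and /a/, so it voices to [v]. /f/ is a voiceless obstruent between vowels /e/ and /a/, so it voices to [v]. /f/ is a voiceless obstruent between vowels /o/ and /o/, so it voices to [v]. → [azugivaevawovo].
/dobenarbifufisifi/: /f/ is a voiceless obstruent between vowels /i/ and /u/, so it voices to [v]. /f/ is a voiceless obstruent between vowels /u/ and /i/, so it voices to [v]. /s/ is a voiceless obstruent between vowels /i/ and /i/, so it voices to [z]. /f/ is a voiceless obstruent between vowels /i/ and /i/, so it voices to [v]. → [dobenarbivuvizivi].
/joviutwiregfigoxs/: the rule's environment is not met; surfaces unchanged as [joviutwiregfigoxs].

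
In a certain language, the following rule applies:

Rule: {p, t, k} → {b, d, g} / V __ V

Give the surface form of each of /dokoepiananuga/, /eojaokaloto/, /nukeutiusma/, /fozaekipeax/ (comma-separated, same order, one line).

/dokoepiananuga/: /k/ is a voiceless stop between vowels /o/ and /o/, so it voices to [g]. /p/ is a voiceless stop between vowels /e/ and /i/, so it voices to [b]. → [dogoebiananuga].
/eojaokaloto/: /k/ is a voiceless stop between vowels /o/ and /a/, so it voices to [g]. /t/ is a voiceless stop between vowels /o/ and /o/, so it voices to [d]. → [eojaogalodo].
/nukeutiusma/: /k/ is a voiceless stop between vowels /u/ and /e/, so it voices to [g]. /t/ is a voiceless stop between vowels /u/ and /i/, so it voices to [d]. → [nugeudiusma].
/fozaekipeax/: /k/ is a voiceless stop between vowels /e/ and /i/, so it voices to [g]. /p/ is a voiceless stop between vowels /i/ and /e/, so it voices to [b]. → [fozaegibeax].

dogoebiananuga, eojaogalodo, nugeudiusma, fozaegibeax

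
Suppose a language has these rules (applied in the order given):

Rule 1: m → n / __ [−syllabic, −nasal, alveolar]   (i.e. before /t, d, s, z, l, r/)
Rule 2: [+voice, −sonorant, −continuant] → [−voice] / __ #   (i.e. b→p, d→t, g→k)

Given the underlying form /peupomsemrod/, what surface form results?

Rule 1 (nasal place assimilation): /m/ precedes the alveolar consonant /s/, so it assimilates in place to [n]. /m/ precedes the alveolar consonant /r/, so it assimilates in place to [n]. /peupomsemrod/ → peuponsenrod.
Rule 2 (final devoicing): /d/ is a voiced stop in word-final position, so it devoices to [t]. /peuponsenrod/ → peuponsenrot.

peuponsenrot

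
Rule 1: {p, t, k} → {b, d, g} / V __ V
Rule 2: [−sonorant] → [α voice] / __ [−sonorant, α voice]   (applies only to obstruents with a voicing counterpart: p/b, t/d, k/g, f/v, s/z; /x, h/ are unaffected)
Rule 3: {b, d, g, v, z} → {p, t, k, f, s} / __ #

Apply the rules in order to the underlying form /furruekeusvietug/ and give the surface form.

Rule 1 (intervocalic voicing): /k/ is a voiceless stop between vowels /e/ and /e/, so it voices to [g]. /t/ is a voiceless stop between vowels /e/ and /u/, so it voices to [d]. /furruekeusvietug/ → furruegeusviedug.
Rule 2 (regressive voicing assimilation): /s/ precedes the voiced obstruent /v/, so it voices to [z] by assimilation. /furruegeusviedug/ → furruegeuzviedug.
Rule 3 (final devoicing): /g/ is a voiced obstruent in word-final position, so it devoices to [k]. /furruegeuzviedug/ → furruegeuzvieduk.

furruegeuzvieduk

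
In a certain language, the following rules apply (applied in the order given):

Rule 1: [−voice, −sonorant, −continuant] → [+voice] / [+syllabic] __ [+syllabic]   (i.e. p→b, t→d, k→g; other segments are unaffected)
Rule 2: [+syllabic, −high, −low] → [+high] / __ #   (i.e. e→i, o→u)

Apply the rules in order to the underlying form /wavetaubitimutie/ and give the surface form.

Rule 1 (intervocalic voicing): /t/ is a voiceless stop between vowels /e/ and /a/, so it voices to [d]. /t/ is a voiceless stop between vowels /i/ and /i/, so it voices to [d]. /t/ is a voiceless stop between vowels /u/ and /i/, so it voices to [d]. /wavetaubitimutie/ → wavedaubidimudie.
Rule 2 (final vowel raising): /e/ is a mid vowel in word-final position, so it raises to [i]. /wavedaubidimudie/ → wavedaubidimudii.

wavedaubidimudii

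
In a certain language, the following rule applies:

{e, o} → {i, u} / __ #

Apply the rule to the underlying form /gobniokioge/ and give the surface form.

/e/ is a mid vowel in word-final position, so it raises to [i].
Surface form: [gobniokiogi].

gobniokiogi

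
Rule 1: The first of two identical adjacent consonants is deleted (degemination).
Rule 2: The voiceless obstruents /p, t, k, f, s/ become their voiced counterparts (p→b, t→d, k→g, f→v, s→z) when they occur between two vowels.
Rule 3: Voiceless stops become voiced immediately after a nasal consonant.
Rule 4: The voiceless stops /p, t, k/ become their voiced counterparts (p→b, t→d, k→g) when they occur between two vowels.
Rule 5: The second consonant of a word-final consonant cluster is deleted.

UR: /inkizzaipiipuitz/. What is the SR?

Rule 1 (degemination): /zz/ is a geminate; the first /z/ deletes. /inkizzaipiipuitz/ → inkizaipiipuitz.
Rule 2 (intervocalic voicing): /p/ is a voiceless obstruent between vowels /i/ and /i/, so it voices to [b]. /p/ is a voiceless obstruent between vowels /i/ and /u/, so it voices to [b]. /inkizaipiipuitz/ → inkizaibiibuitz.
Rule 3 (post-nasal voicing): /k/ is a voiceless stop immediately after the nasal /n/, so it voices to [g]. /inkizaibiibuitz/ → ingizaibiibuitz.
Rule 4 (intervocalic voicing): no segment meets the environment; /ingizaibiibuitz/ is unchanged.
Rule 5 (final cluster simplification): /z/ is the second consonant of a word-final cluster /tz/, so it deletes. /ingizaibiibuitz/ → ingizaibiibuit.

ingizaibiibuit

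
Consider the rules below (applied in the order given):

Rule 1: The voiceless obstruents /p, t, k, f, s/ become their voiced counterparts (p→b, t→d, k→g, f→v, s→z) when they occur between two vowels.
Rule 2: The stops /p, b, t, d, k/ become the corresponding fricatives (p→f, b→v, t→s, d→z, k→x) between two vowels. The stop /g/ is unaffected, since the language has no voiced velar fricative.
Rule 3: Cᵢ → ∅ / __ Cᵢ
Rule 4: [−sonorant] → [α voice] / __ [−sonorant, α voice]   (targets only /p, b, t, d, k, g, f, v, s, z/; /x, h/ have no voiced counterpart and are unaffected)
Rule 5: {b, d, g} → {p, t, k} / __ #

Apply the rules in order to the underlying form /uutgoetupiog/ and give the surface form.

uudgoezuviok

Rule 1 (intervocalic voicing): /t/ is a voiceless obstruent between vowels /e/ and /u/, so it voices to [d]. /p/ is a voiceless obstruent between vowels /u/ and /i/, so it voices to [b]. /uutgoetupiog/ → uutgoedubiog.
Rule 2 (intervocalic spirantization): /d/ is a stop between vowels /e/ and /u/, so it spirantizes to the fricative [z]. /b/ is a stop between vowels /u/ and /i/, so it spirantizes to the fricative [v]. /uutgoedubiog/ → uutgoezuviog.
Rule 3 (degemination): no segment meets the environment; /uutgoezuviog/ is unchanged.
Rule 4 (regressive voicing assimilation): /t/ precedes the voiced obstruent /g/, so it voices to [d] by assimilation. /uutgoezuviog/ → uudgoezuviog.
Rule 5 (final devoicing): /g/ is a voiced stop in word-final position, so it devoices to [k]. /uudgoezuviog/ → uudgoezuviok.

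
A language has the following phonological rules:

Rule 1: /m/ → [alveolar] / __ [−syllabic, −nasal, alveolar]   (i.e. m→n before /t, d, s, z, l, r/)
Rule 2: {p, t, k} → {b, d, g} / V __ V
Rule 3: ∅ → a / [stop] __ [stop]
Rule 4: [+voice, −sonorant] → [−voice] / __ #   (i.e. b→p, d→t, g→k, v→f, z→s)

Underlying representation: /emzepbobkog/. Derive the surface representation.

enzepabobakok

Rule 1 (nasal place assimilation): /m/ precedes the alveolar consonant /z/, so it assimilates in place to [n]. /emzepbobkog/ → enzepbobkog.
Rule 2 (intervocalic voicing): no segment meets the environment; /enzepbobkog/ is unchanged.
Rule 3 (stop-cluster a-epenthesis): /p/ and /b/ form a stop–stop cluster, so [a] is inserted between them. /b/ and /k/ form a stop–stop cluster, so [a] is inserted between them. /enzepbobkog/ → enzepabobakog.
Rule 4 (final devoicing): /g/ is a voiced obstruent in word-final position, so it devoices to [k]. /enzepabobakog/ → enzepabobakok.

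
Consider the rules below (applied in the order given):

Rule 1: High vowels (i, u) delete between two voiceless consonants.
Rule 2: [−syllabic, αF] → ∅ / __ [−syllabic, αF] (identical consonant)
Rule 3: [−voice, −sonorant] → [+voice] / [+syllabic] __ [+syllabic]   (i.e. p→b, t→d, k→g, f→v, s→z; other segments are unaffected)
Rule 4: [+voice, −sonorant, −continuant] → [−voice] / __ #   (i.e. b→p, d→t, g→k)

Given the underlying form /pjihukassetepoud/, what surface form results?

pjihkazedebout

Rule 1 (high vowel syncope): /u/ is a high vowel flanked by voiceless consonants /h/ and /k/, so it deletes. /pjihukassetepoud/ → pjihkassetepoud.
Rule 2 (degemination): /ss/ is a geminate; the first /s/ deletes. /pjihkassetepoud/ → pjihkasetepoud.
Rule 3 (intervocalic voicing): /s/ is a voiceless obstruent between vowels /a/ and /e/, so it voices to [z]. /t/ is a voiceless obstruent between vowels /e/ and /e/, so it voices to [d]. /p/ is a voiceless obstruent between vowels /e/ and /o/, so it voices to [b]. /pjihkasetepoud/ → pjihkazedeboud.
Rule 4 (final devoicing): /d/ is a voiced stop in word-final position, so it devoices to [t]. /pjihkazedeboud/ → pjihkazedebout.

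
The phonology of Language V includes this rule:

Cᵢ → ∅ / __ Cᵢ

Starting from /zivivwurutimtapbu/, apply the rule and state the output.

No segment of /zivivwurutimtapbu/ meets the structural description of the rule, so the form surfaces unchanged.

zivivwurutimtapbu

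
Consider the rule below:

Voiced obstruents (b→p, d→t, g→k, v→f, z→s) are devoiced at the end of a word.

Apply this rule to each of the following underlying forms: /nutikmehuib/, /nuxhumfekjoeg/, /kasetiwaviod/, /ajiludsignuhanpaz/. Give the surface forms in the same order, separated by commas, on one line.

nutikmehuip, nuxhumfekjoek, kasetiwaviot, ajiludsignuhanpas

/nutikmehuib/: /b/ is a voiced obstruent in word-final position, so it devoices to [p]. → [nutikmehuip].
/nuxhumfekjoeg/: /g/ is a voiced obstruent in word-final position, so it devoices to [k]. → [nuxhumfekjoek].
/kasetiwaviod/: /d/ is a voiced obstruent in word-final position, so it devoices to [t]. → [kasetiwaviot].
/ajiludsignuhanpaz/: /z/ is a voiced obstruent in word-final position, so it devoices to [s]. → [ajiludsignuhanpas].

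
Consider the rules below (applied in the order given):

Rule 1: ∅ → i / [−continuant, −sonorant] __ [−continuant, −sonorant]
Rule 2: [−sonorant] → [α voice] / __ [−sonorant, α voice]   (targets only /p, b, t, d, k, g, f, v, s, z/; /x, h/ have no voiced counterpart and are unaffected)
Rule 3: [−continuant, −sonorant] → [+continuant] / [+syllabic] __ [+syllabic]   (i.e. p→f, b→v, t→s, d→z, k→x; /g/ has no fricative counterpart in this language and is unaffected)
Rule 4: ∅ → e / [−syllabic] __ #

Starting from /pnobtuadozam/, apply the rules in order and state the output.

pnovisuazozame

Rule 1 (stop-cluster i-epenthesis): /b/ and /t/ form a stop–stop cluster, so [i] is inserted between them. /pnobtuadozam/ → pnobituadozam.
Rule 2 (regressive voicing assimilation): no segment meets the environment; /pnobituadozam/ is unchanged.
Rule 3 (intervocalic spirantization): /b/ is a stop between vowels /o/ and /i/, so it spirantizes to the fricative [v]. /t/ is a stop between vowels /i/ and /u/, so it spirantizes to the fricative [s]. /d/ is a stop between vowels /a/ and /o/, so it spirantizes to the fricative [z]. /pnobituadozam/ → pnovisuazozam.
Rule 4 (final e-epenthesis): the form ends in the consonant /m/, so [e] is inserted word-finally. /pnovisuazozam/ → pnovisuazozame.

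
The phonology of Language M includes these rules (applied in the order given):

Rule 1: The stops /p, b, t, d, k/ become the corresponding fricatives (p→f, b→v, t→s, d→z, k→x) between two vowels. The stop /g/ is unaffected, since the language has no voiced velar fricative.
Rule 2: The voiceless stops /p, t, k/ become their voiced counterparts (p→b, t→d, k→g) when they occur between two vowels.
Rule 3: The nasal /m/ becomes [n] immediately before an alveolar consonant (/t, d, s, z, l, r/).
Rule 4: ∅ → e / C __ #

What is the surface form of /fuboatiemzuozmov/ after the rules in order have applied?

fuvoasienzuozmove

Rule 1 (intervocalic spirantization): /b/ is a stop between vowels /u/ and /o/, so it spirantizes to the fricative [v]. /t/ is a stop between vowels /a/ and /i/, so it spirantizes to the fricative [s]. /fuboatiemzuozmov/ → fuvoasiemzuozmov.
Rule 2 (intervocalic voicing): no segment meets the environment; /fuvoasiemzuozmov/ is unchanged.
Rule 3 (nasal place assimilation): /m/ precedes the alveolar consonant /z/, so it assimilates in place to [n]. /fuvoasiemzuozmov/ → fuvoasienzuozmov.
Rule 4 (final e-epenthesis): the form ends in the consonant /v/, so [e] is inserted word-finally. /fuvoasienzuozmov/ → fuvoasienzuozmove.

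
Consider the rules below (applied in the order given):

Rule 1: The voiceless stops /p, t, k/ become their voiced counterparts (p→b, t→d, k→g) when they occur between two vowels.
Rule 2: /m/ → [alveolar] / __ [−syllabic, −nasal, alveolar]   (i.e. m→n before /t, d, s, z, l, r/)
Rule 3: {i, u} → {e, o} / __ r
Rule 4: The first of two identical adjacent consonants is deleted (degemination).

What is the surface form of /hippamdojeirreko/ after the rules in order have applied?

hipandojeerego

Rule 1 (intervocalic voicing): /k/ is a voiceless stop between vowels /e/ and /o/, so it voices to [g]. /hippamdojeirreko/ → hippamdojeirrego.
Rule 2 (nasal place assimilation): /m/ precedes the alveolar consonant /d/, so it assimilates in place to [n]. /hippamdojeirrego/ → hippandojeirrego.
Rule 3 (pre-rhotic lowering): /i/ is a high vowel immediately before /r/, so it lowers to [e]. /hippandojeirrego/ → hippandojeerrego.
Rule 4 (degemination): /pp/ is a geminate; the first /p/ deletes. /rr/ is a geminate; the first /r/ deletes. /hippandojeerrego/ → hipandojeerego.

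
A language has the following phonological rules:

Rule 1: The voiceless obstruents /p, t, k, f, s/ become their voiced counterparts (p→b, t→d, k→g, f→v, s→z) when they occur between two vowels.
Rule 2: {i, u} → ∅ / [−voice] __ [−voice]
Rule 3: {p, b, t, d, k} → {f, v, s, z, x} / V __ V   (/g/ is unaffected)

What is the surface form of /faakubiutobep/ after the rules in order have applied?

faaguviuzovep

Rule 1 (intervocalic voicing): /k/ is a voiceless obstruent between vowels /a/ and /u/, so it voices to [g]. /t/ is a voiceless obstruent between vowels /u/ and /o/, so it voices to [d]. /faakubiutobep/ → faagubiudobep.
Rule 2 (high vowel syncope): no segment meets the environment; /faagubiudobep/ is unchanged.
Rule 3 (intervocalic spirantization): /b/ is a stop between vowels /u/ and /i/, so it spirantizes to the fricative [v]. /d/ is a stop between vowels /u/ and /o/, so it spirantizes to the fricative [z]. /b/ is a stop between vowels /o/ and /e/, so it spirantizes to the fricative [v]. /faagubiudobep/ → faaguviuzovep.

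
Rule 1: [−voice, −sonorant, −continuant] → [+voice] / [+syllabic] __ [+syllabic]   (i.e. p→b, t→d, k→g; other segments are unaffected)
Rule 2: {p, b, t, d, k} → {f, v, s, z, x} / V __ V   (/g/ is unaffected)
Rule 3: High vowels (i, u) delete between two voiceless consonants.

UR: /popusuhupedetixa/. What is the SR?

povushuvezezixa

Rule 1 (intervocalic voicing): /p/ is a voiceless stop between vowels /o/ and /u/, so it voices to [b]. /p/ is a voiceless stop between vowels /u/ and /e/, so it voices to [b]. /t/ is a voiceless stop between vowels /e/ and /i/, so it voices to [d]. /popusuhupedetixa/ → pobusuhubededixa.
Rule 2 (intervocalic spirantization): /b/ is a stop between vowels /o/ and /u/, so it spirantizes to the fricative [v]. /b/ is a stop between vowels /u/ and /e/, so it spirantizes to the fricative [v]. /d/ is a stop between vowels /e/ and /e/, so it spirantizes to the fricative [z]. /d/ is a stop between vowels /e/ and /i/, so it spirantizes to the fricative [z]. /pobusuhubededixa/ → povusuhuvezezixa.
Rule 3 (high vowel syncope): /u/ is a high vowel flanked by voiceless consonants /s/ and /h/, so it deletes. /povusuhuvezezixa/ → povushuvezezixa.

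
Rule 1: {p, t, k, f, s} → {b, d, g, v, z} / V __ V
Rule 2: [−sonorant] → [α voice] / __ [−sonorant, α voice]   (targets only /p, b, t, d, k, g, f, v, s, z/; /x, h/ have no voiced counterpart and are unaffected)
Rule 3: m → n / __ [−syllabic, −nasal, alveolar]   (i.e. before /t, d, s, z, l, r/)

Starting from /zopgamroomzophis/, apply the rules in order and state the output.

Rule 1 (intervocalic voicing): no segment meets the environment; /zopgamroomzophis/ is unchanged.
Rule 2 (regressive voicing assimilation): /p/ precedes the voiced obstruent /g/, so it voices to [b] by assimilation. /zopgamroomzophis/ → zobgamroomzophis.
Rule 3 (nasal place assimilation): /m/ precedes the alveolar consonant /r/, so it assimilates in place to [n]. /m/ precedes the alveolar consonant /z/, so it assimilates in place to [n]. /zobgamroomzophis/ → zobganroonzophis.

zobganroonzophis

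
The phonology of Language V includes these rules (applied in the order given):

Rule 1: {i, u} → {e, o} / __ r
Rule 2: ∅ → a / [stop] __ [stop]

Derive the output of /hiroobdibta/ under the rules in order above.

heroobadibata

Rule 1 (pre-rhotic lowering): /i/ is a high vowel immediately before /r/, so it lowers to [e]. /hiroobdibta/ → heroobdibta.
Rule 2 (stop-cluster a-epenthesis): /b/ and /d/ form a stop–stop cluster, so [a] is inserted between them. /b/ and /t/ form a stop–stop cluster, so [a] is inserted between them. /heroobdibta/ → heroobadibata.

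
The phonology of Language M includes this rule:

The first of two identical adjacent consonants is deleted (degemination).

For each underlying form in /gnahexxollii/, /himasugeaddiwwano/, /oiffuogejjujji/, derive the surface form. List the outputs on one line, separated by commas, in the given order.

/gnahexxollii/: /xx/ is a geminate; the first /x/ deletes. /ll/ is a geminate; the first /l/ deletes. → [gnahexolii].
/himasugeaddiwwano/: /dd/ is a geminate; the first /d/ deletes. /ww/ is a geminate; the first /w/ deletes. → [himasugeadiwano].
/oiffuogejjujji/: /ff/ is a geminate; the first /f/ deletes. /jj/ is a geminate; the first /j/ deletes. /jj/ is a geminate; the first /j/ deletes. → [oifuogejuji].

gnahexolii, himasugeadiwano, oifuogejuji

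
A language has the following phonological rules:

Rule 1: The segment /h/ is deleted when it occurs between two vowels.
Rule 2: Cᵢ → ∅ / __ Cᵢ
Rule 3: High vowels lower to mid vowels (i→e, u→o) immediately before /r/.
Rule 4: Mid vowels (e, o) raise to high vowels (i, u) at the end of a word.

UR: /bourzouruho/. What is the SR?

boorzooruu

Rule 1 (intervocalic h-deletion): /h/ occurs between vowels /u/ and /o/, so it deletes. /bourzouruho/ → bourzouruo.
Rule 2 (degemination): no segment meets the environment; /bourzouruo/ is unchanged.
Rule 3 (pre-rhotic lowering): /u/ is a high vowel immediately before /r/, so it lowers to [o]. /u/ is a high vowel immediately before /r/, so it lowers to [o]. /bourzouruo/ → boorzooruo.
Rule 4 (final vowel raising): /o/ is a mid vowel in word-final position, so it raises to [u]. /boorzooruo/ → boorzooruu.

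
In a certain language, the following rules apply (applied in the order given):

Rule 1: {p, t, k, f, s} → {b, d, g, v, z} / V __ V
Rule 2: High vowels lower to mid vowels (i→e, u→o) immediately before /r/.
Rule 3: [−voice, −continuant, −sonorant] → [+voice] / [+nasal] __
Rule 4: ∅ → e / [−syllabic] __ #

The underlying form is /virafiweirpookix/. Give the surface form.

veraviweerpoogixe

Rule 1 (intervocalic voicing): /f/ is a voiceless obstruent between vowels /a/ and /i/, so it voices to [v]. /k/ is a voiceless obstruent between vowels /o/ and /i/, so it voices to [g]. /virafiweirpookix/ → viraviweirpoogix.
Rule 2 (pre-rhotic lowering): /i/ is a high vowel immediately before /r/, so it lowers to [e]. /i/ is a high vowel immediately before /r/, so it lowers to [e]. /viraviweirpoogix/ → veraviweerpoogix.
Rule 3 (post-nasal voicing): no segment meets the environment; /veraviweerpoogix/ is unchanged.
Rule 4 (final e-epenthesis): the form ends in the consonant /x/, so [e] is inserted word-finally. /veraviweerpoogix/ → veraviweerpoogixe.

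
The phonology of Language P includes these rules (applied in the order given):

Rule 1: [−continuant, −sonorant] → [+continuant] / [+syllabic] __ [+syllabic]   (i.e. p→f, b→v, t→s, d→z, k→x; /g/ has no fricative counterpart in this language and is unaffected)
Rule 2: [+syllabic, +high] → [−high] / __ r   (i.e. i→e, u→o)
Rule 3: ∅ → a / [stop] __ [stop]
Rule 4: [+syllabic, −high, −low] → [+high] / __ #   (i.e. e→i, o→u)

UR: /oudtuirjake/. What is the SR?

Rule 1 (intervocalic spirantization): /k/ is a stop between vowels /a/ and /e/, so it spirantizes to the fricative [x]. /oudtuirjake/ → oudtuirjaxe.
Rule 2 (pre-rhotic lowering): /i/ is a high vowel immediately before /r/, so it lowers to [e]. /oudtuirjaxe/ → oudtuerjaxe.
Rule 3 (stop-cluster a-epenthesis): /d/ and /t/ form a stop–stop cluster, so [a] is inserted between them. /oudtuerjaxe/ → oudatuerjaxe.
Rule 4 (final vowel raising): /e/ is a mid vowel in word-final position, so it raises to [i]. /oudatuerjaxe/ → oudatuerjaxi.

oudatuerjaxi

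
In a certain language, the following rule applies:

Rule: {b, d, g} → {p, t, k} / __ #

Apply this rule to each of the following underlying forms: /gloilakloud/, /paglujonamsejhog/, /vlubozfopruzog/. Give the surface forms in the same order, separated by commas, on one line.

/gloilakloud/: /d/ is a voiced stop in word-final position, so it devoices to [t]. → [gloilaklout].
/paglujonamsejhog/: /g/ is a voiced stop in word-final position, so it devoices to [k]. → [paglujonamsejhok].
/vlubozfopruzog/: /g/ is a voiced stop in word-final position, so it devoices to [k]. → [vlubozfopruzok].

gloilaklout, paglujonamsejhok, vlubozfopruzok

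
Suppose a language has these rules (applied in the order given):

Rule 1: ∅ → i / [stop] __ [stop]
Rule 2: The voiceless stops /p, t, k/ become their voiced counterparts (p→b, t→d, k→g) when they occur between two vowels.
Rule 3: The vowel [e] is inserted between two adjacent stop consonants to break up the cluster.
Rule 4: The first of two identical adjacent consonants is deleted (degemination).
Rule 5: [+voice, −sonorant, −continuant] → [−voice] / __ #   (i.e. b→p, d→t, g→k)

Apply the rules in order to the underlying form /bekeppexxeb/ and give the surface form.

begebibexep

Rule 1 (stop-cluster i-epenthesis): /p/ and /p/ form a stop–stop cluster, so [i] is inserted between them. /bekeppexxeb/ → bekepipexxeb.
Rule 2 (intervocalic voicing): /k/ is a voiceless stop between vowels /e/ and /e/, so it voices to [g]. /p/ is a voiceless stop between vowels /e/ and /i/, so it voices to [b]. /p/ is a voiceless stop between vowels /i/ and /e/, so it voices to [b]. /bekepipexxeb/ → begebibexxeb.
Rule 3 (stop-cluster e-epenthesis): no segment meets the environment; /begebibexxeb/ is unchanged.
Rule 4 (degemination): /xx/ is a geminate; the first /x/ deletes. /begebibexxeb/ → begebibexeb.
Rule 5 (final devoicing): /b/ is a voiced stop in word-final position, so it devoices to [p]. /begebibexeb/ → begebibexep.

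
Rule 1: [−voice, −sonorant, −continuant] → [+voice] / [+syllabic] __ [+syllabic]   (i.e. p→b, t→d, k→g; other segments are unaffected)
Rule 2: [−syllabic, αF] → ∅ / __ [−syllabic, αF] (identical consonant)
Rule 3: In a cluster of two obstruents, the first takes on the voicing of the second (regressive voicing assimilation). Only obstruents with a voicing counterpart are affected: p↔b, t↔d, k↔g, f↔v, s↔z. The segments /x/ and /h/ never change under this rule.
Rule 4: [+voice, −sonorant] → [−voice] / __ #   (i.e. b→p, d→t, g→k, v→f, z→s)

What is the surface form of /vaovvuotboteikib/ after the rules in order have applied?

vaovuodbodeigip

Rule 1 (intervocalic voicing): /t/ is a voiceless stop between vowels /o/ and /e/, so it voices to [d]. /k/ is a voiceless stop between vowels /i/ and /i/, so it voices to [g]. /vaovvuotboteikib/ → vaovvuotbodeigib.
Rule 2 (degemination): /vv/ is a geminate; the first /v/ deletes. /vaovvuotbodeigib/ → vaovuotbodeigib.
Rule 3 (regressive voicing assimilation): /t/ precedes the voiced obstruent /b/, so it voices to [d] by assimilation. /vaovuotbodeigib/ → vaovuodbodeigib.
Rule 4 (final devoicing): /b/ is a voiced obstruent in word-final position, so it devoices to [p]. /vaovuodbodeigib/ → vaovuodbodeigip.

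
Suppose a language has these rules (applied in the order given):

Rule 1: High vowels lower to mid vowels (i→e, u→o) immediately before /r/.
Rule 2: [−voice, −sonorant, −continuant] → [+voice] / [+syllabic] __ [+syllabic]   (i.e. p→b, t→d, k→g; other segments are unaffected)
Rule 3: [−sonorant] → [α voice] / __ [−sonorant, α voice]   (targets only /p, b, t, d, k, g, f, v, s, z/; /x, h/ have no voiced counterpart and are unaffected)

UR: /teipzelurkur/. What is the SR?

teibzelorkor

Rule 1 (pre-rhotic lowering): /u/ is a high vowel immediately before /r/, so it lowers to [o]. /u/ is a high vowel immediately before /r/, so it lowers to [o]. /teipzelurkur/ → teipzelorkor.
Rule 2 (intervocalic voicing): no segment meets the environment; /teipzelorkor/ is unchanged.
Rule 3 (regressive voicing assimilation): /p/ precedes the voiced obstruent /z/, so it voices to [b] by assimilation. /teipzelorkor/ → teibzelorkor.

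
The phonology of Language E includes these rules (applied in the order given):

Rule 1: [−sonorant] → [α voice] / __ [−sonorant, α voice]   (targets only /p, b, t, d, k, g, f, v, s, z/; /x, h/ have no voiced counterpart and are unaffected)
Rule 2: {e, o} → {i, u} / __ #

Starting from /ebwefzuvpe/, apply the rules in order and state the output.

Rule 1 (regressive voicing assimilation): /f/ precedes the voiced obstruent /z/, so it voices to [v] by assimilation. /v/ precedes the voiceless obstruent /p/, so it devoices to [f] by assimilation. /ebwefzuvpe/ → ebwevzufpe.
Rule 2 (final vowel raising): /e/ is a mid vowel in word-final position, so it raises to [i]. /ebwevzufpe/ → ebwevzufpi.

ebwevzufpi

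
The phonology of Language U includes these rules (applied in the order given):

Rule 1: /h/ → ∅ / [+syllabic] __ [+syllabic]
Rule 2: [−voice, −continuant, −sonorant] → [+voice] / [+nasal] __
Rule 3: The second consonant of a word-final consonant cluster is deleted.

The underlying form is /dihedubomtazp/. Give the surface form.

Rule 1 (intervocalic h-deletion): /h/ occurs between vowels /i/ and /e/, so it deletes. /dihedubomtazp/ → diedubomtazp.
Rule 2 (post-nasal voicing): /t/ is a voiceless stop immediately after the nasal /m/, so it voices to [d]. /diedubomtazp/ → diedubomdazp.
Rule 3 (final cluster simplification): /p/ is the second consonant of a word-final cluster /zp/, so it deletes. /diedubomdazp/ → diedubomdaz.

diedubomdaz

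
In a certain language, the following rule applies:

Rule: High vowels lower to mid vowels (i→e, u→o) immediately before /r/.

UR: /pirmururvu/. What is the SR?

permororvu

/i/ is a high vowel immediately before /r/, so it lowers to [e].
/u/ is a high vowel immediately before /r/, so it lowers to [o].
/u/ is a high vowel immediately before /r/, so it lowers to [o].
The other instance of /u/ does not occur in the required environment and remains unchanged.
Surface form: [permororvu].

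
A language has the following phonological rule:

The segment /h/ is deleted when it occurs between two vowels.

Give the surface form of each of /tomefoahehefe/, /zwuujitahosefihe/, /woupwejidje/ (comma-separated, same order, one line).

/tomefoahehefe/: /h/ occurs between vowels /a/ and /e/, so it deletes. /h/ occurs between vowels /e/ and /e/, so it deletes. → [tomefoaeefe].
/zwuujitahosefihe/: /h/ occurs between vowels /a/ and /o/, so it deletes. /h/ occurs between vowels /i/ and /e/, so it deletes. → [zwuujitaosefie].
/woupwejidje/: the rule's environment is not met; surfaces unchanged as [woupwejidje].

tomefoaeefe, zwuujitaosefie, woupwejidje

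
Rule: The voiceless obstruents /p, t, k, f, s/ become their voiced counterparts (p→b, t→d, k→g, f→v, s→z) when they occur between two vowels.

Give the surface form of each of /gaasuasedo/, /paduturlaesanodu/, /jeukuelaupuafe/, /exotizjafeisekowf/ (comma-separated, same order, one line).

/gaasuasedo/: /s/ is a voiceless obstruent between vowels /a/ and /u/, so it voices to [z]. /s/ is a voiceless obstruent between vowels /a/ and /e/, so it voices to [z]. → [gaazuazedo].
/paduturlaesanodu/: /t/ is a voiceless obstruent between vowels /u/ and /u/, so it voices to [d]. /s/ is a voiceless obstruent between vowels /e/ and /a/, so it voices to [z]. → [padudurlaezanodu].
/jeukuelaupuafe/: /k/ is a voiceless obstruent between vowels /u/ and /u/, so it voices to [g]. /p/ is a voiceless obstruent between vowels /u/ and /u/, so it voices to [b]. /f/ is a voiceless obstruent between vowels /a/ and /e/, so it voices to [v]. → [jeuguelaubuave].
/exotizjafeisekowf/: /t/ is a voiceless obstruent between vowels /o/ and /i/, so it voices to [d]. /f/ is a voiceless obstruent between vowels /a/ and /e/, so it voices to [v]. /s/ is a voiceless obstruent between vowels /i/ and /e/, so it voices to [z]. /k/ is a voiceless obstruent between vowels /e/ and /o/, so it voices to [g]. → [exodizjaveizegowf].

gaazuazedo, padudurlaezanodu, jeuguelaubuave, exodizjaveizegowf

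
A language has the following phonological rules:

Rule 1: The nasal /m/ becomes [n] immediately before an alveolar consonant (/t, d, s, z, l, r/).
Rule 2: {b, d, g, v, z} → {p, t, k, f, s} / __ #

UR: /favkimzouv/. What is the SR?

favkinzouf

Rule 1 (nasal place assimilation): /m/ precedes the alveolar consonant /z/, so it assimilates in place to [n]. /favkimzouv/ → favkinzouv.
Rule 2 (final devoicing): /v/ is a voiced obstruent in word-final position, so it devoices to [f]. /favkinzouv/ → favkinzouf.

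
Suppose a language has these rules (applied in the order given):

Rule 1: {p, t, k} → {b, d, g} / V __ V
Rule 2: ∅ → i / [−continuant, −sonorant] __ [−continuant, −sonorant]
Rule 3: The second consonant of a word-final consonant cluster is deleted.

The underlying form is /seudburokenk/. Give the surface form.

seudiburogen

Rule 1 (intervocalic voicing): /k/ is a voiceless stop between vowels /o/ and /e/, so it voices to [g]. /seudburokenk/ → seudburogenk.
Rule 2 (stop-cluster i-epenthesis): /d/ and /b/ form a stop–stop cluster, so [i] is inserted between them. /seudburogenk/ → seudiburogenk.
Rule 3 (final cluster simplification): /k/ is the second consonant of a word-final cluster /nk/, so it deletes. /seudiburogenk/ → seudiburogen.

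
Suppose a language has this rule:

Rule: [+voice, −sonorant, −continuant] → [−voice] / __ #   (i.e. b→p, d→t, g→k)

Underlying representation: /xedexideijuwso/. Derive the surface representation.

No segment of /xedexideijuwso/ meets the structural description of the rule, so the form surfaces unchanged.

xedexideijuwso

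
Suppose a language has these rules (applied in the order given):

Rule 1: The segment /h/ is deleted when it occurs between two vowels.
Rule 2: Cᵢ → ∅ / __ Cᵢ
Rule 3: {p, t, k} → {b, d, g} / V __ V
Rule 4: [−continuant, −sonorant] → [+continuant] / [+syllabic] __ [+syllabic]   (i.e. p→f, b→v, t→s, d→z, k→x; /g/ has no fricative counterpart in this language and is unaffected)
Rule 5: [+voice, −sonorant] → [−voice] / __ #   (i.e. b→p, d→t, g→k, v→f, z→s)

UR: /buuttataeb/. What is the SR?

buuzazaep

Rule 1 (intervocalic h-deletion): no segment meets the environment; /buuttataeb/ is unchanged.
Rule 2 (degemination): /tt/ is a geminate; the first /t/ deletes. /buuttataeb/ → buutataeb.
Rule 3 (intervocalic voicing): /t/ is a voiceless stop between vowels /u/ and /a/, so it voices to [d]. /t/ is a voiceless stop between vowels /a/ and /a/, so it voices to [d]. /buutataeb/ → buudadaeb.
Rule 4 (intervocalic spirantization): /d/ is a stop between vowels /u/ and /a/, so it spirantizes to the fricative [z]. /d/ is a stop between vowels /a/ and /a/, so it spirantizes to the fricative [z]. /buudadaeb/ → buuzazaeb.
Rule 5 (final devoicing): /b/ is a voiced obstruent in word-final position, so it devoices to [p]. /buuzazaeb/ → buuzazaep.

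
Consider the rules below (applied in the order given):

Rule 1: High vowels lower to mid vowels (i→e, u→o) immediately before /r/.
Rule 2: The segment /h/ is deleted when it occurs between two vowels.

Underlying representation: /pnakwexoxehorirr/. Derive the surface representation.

Rule 1 (pre-rhotic lowering): /i/ is a high vowel immediately before /r/, so it lowers to [e]. /pnakwexoxehorirr/ → pnakwexoxehorerr.
Rule 2 (intervocalic h-deletion): /h/ occurs between vowels /e/ and /o/, so it deletes. /pnakwexoxehorerr/ → pnakwexoxeorerr.

pnakwexoxeorerr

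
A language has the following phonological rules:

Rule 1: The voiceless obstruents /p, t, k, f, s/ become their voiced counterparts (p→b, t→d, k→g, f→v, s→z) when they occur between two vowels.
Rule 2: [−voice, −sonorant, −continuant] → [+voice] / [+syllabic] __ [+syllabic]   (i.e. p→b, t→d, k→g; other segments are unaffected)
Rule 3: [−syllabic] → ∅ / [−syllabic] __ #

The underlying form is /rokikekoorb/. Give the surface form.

rogigegoor

Rule 1 (intervocalic voicing): /k/ is a voiceless obstruent between vowels /o/ and /i/, so it voices to [g]. /k/ is a voiceless obstruent between vowels /i/ and /e/, so it voices to [g]. /k/ is a voiceless obstruent between vowels /e/ and /o/, so it voices to [g]. /rokikekoorb/ → rogigegoorb.
Rule 2 (intervocalic voicing): no segment meets the environment; /rogigegoorb/ is unchanged.
Rule 3 (final cluster simplification): /b/ is the second consonant of a word-final cluster /rb/, so it deletes. /rogigegoorb/ → rogigegoor.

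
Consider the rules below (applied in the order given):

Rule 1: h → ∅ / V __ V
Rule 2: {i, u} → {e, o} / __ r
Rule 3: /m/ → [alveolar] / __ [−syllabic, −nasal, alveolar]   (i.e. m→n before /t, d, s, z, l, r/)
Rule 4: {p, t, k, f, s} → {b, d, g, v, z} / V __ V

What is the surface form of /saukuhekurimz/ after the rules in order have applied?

sauguegorinz

Rule 1 (intervocalic h-deletion): /h/ occurs between vowels /u/ and /e/, so it deletes. /saukuhekurimz/ → saukuekurimz.
Rule 2 (pre-rhotic lowering): /u/ is a high vowel immediately before /r/, so it lowers to [o]. /saukuekurimz/ → saukuekorimz.
Rule 3 (nasal place assimilation): /m/ precedes the alveolar consonant /z/, so it assimilates in place to [n]. /saukuekorimz/ → saukuekorinz.
Rule 4 (intervocalic voicing): /k/ is a voiceless obstruent between vowels /u/ and /u/, so it voices to [g]. /k/ is a voiceless obstruent between vowels /e/ and /o/, so it voices to [g]. /saukuekorinz/ → sauguegorinz.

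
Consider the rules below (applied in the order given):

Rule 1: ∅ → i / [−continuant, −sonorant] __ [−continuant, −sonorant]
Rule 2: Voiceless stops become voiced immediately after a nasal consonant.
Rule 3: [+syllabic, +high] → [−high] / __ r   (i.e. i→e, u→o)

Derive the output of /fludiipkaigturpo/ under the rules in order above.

fludiipikaigitorpo

Rule 1 (stop-cluster i-epenthesis): /p/ and /k/ form a stop–stop cluster, so [i] is inserted between them. /g/ and /t/ form a stop–stop cluster, so [i] is inserted between them. /fludiipkaigturpo/ → fludiipikaigiturpo.
Rule 2 (post-nasal voicing): no segment meets the environment; /fludiipikaigiturpo/ is unchanged.
Rule 3 (pre-rhotic lowering): /u/ is a high vowel immediately before /r/, so it lowers to [o]. /fludiipikaigiturpo/ → fludiipikaigitorpo.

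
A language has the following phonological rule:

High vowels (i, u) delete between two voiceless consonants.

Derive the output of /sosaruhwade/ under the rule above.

No segment of /sosaruhwade/ meets the structural description of the rule, so the form surfaces unchanged.

sosaruhwade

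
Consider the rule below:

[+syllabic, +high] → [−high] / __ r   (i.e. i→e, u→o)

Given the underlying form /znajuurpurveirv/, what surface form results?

Scanning /znajuurpurveirv/: /u/ at position 5 is not in the conditioning environment; /u/ is a high vowel immediately before /r/, so it lowers to [o]; /u/ is a high vowel immediately before /r/, so it lowers to [o]; /i/ is a high vowel immediately before /r/, so it lowers to [e].
Result: [znajuorporveerv].

znajuorporveerv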